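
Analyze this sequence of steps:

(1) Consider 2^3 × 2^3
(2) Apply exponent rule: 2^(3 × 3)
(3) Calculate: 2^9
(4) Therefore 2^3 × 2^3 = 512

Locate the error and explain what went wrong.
Step 2: Apply exponent rule: 2^(3 × 3)

Step 2 incorrectly states that a^b × a^c = a^(b×c). The correct rule is a^b × a^c = a^(b+c). The actual value is 2^3 × 2^3 = 2^6 = 64, not 2^9 = 512.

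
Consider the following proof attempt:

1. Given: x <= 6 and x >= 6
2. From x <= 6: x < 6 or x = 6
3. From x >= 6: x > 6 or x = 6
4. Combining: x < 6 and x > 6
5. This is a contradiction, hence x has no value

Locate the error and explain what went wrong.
Step 4: Combining: x < 6 and x > 6

Step 4 incorrectly combines the conditions. From x <= 6 and x >= 6, the intersection is x = 6. The error treats the 'or' cases as 'and' requirements. The correct conclusion is that x = 6 is the unique solution, not that no solution exists.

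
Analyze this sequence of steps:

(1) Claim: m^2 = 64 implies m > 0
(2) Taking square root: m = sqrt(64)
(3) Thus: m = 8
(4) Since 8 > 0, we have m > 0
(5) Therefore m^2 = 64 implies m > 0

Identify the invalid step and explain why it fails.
Step 2: Taking square root: m = sqrt(64)

Step 2 takes the square root and assumes the positive root only. The equation m^2 = 64 actually has two solutions: m = 8 and m = -8. The proof silently assumes m > 0 without justification, then uses this assumption to conclude m > 0, which is circular. The counterexample m = -8 shows the claim is false.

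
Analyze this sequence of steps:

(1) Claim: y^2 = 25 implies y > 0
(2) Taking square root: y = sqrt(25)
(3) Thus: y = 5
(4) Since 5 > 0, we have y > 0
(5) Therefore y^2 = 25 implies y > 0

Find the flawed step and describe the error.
Step 2: Taking square root: y = sqrt(25)

Step 2 takes the square root and assumes the positive root only. The equation y^2 = 25 actually has two solutions: y = 5 and y = -5. The proof silently assumes y > 0 without justification, then uses this assumption to conclude y > 0, which is circular. The counterexample y = -5 shows the claim is false.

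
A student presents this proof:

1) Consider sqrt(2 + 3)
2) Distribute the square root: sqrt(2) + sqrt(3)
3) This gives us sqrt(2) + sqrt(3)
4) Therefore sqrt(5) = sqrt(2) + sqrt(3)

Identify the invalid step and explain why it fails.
Step 2: Distribute the square root: sqrt(2) + sqrt(3)

Step 2 incorrectly 'distributes' the square root over addition. The square root function does not distribute: sqrt(a + b) ≠ sqrt(a) + sqrt(b). In fact, sqrt(2 + 3) = sqrt(5) ≈ 2.2361, while sqrt(2) + sqrt(3) ≈ 3.1463.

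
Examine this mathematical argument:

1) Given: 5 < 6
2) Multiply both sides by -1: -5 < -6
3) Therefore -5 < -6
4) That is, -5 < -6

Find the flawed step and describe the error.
Step 2: Multiply both sides by -1: -5 < -6

Step 2 multiplies both sides by -1 but fails to reverse the inequality sign. When multiplying (or dividing) an inequality by a negative number, the direction must be reversed. Since 5 < 6, we should get -5 > -6, i.e., -5 > -6.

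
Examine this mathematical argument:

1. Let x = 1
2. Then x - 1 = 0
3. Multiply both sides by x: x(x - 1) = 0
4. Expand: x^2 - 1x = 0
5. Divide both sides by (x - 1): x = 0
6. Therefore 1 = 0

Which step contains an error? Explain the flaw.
Step 5: Divide both sides by (x - 1): x = 0

Step 5 divides both sides by (x - 1). However, since x = 1, we have (x - 1) = 0. Division by zero is undefined, making this step invalid.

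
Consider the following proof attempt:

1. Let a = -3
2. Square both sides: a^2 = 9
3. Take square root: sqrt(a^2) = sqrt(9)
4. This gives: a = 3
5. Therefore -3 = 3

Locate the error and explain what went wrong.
Step 4: This gives: a = 3

Step 4 incorrectly states that sqrt(a^2) = a. The correct identity is sqrt(a^2) = |a|. Since a = -3 < 0, we have sqrt(a^2) = |-3| = 3, not a = -3.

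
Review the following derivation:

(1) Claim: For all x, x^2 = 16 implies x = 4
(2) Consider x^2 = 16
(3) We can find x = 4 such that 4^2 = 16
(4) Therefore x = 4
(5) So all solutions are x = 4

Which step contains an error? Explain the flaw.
Step 4: Therefore x = 4

Step 4 incorrectly concludes that x = 4 is the only solution. The proof shows that x = 4 is A solution (existence), but does not show it is the ONLY solution (uniqueness). In fact, x = -4 is also a solution since (-4)^2 = 16. Finding one solution doesn't prove there are no others.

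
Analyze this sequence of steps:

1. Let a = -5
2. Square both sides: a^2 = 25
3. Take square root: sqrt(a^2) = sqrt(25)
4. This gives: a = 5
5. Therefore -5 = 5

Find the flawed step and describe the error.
Step 4: This gives: a = 5

Step 4 incorrectly states that sqrt(a^2) = a. The correct identity is sqrt(a^2) = |a|. Since a = -5 < 0, we have sqrt(a^2) = |-5| = 5, not a = -5.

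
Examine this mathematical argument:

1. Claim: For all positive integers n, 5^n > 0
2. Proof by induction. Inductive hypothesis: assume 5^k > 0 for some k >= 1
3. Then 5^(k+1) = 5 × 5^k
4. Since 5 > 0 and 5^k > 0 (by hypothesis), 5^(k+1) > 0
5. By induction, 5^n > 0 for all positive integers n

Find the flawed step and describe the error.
Step 5: By induction, 5^n > 0 for all positive integers n

Step 5 concludes the proof by induction, but no base case was ever established. A valid induction proof requires: (1) a base case proving 5^1 > 0, and (2) an inductive step showing IF 5^k > 0 THEN 5^(k+1) > 0. Steps 2-4 correctly establish the inductive step, but without the base case the conclusion in step 5 does not follow.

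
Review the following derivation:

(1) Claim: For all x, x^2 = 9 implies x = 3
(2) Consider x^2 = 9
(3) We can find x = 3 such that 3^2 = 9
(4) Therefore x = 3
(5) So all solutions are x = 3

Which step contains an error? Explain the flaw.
Step 4: Therefore x = 3

Step 4 incorrectly concludes that x = 3 is the only solution. The proof shows that x = 3 is A solution (existence), but does not show it is the ONLY solution (uniqueness). In fact, x = -3 is also a solution since (-3)^2 = 9. Finding one solution doesn't prove there are no others.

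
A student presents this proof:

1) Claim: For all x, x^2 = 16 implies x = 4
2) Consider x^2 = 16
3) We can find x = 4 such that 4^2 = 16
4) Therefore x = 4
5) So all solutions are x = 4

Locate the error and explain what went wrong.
Step 4: Therefore x = 4

Step 4 incorrectly concludes that x = 4 is the only solution. The proof shows that x = 4 is A solution (existence), but does not show it is the ONLY solution (uniqueness). In fact, x = -4 is also a solution since (-4)^2 = 16. Finding one solution doesn't prove there are no others.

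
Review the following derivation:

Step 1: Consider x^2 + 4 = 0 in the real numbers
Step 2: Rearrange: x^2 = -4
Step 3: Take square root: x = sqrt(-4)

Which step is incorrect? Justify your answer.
Step 3: Take square root: x = sqrt(-4)

Step 3 takes the square root of -4, which is negative. In the real number system, the square root of a negative number is undefined. The equation x^2 + 4 = 0 has no real solutions. Square roots of negative numbers only exist in the complex numbers.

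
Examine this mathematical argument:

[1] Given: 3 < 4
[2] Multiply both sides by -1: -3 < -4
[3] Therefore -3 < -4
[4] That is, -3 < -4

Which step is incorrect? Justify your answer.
Step 2: Multiply both sides by -1: -3 < -4

Step 2 multiplies both sides by -1 but fails to reverse the inequality sign. When multiplying (or dividing) an inequality by a negative number, the direction must be reversed. Since 3 < 4, we should get -3 > -4, i.e., -3 > -4.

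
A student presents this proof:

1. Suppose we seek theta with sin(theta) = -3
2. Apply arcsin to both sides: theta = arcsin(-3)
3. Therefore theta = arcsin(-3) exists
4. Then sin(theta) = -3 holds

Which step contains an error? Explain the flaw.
Step 2: Apply arcsin to both sides: theta = arcsin(-3)

Step 2 applies arcsin to -3. However, arcsin(x) is only defined for x in [-1, 1] because sin(theta) can only produce values in that range. Since |-3| > 1, arcsin(-3) is undefined. There is no angle whose sine equals -3.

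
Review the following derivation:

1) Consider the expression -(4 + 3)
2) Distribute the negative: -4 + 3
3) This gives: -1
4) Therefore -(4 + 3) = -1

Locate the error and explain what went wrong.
Step 2: Distribute the negative: -4 + 3

Step 2 incorrectly distributes the negative sign. The correct distribution is -(4 + 3) = -4 - 3 = -7. The negative must be applied to both terms, not just the first. The error treats -(4 + 3) as -4 + 3, which equals -1 instead of -7.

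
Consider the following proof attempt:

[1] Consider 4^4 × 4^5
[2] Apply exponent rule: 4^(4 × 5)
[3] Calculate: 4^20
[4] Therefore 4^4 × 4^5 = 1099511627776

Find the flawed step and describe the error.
Step 2: Apply exponent rule: 4^(4 × 5)

Step 2 incorrectly states that a^b × a^c = a^(b×c). The correct rule is a^b × a^c = a^(b+c). The actual value is 4^4 × 4^5 = 4^9 = 262144, not 4^20 = 1099511627776.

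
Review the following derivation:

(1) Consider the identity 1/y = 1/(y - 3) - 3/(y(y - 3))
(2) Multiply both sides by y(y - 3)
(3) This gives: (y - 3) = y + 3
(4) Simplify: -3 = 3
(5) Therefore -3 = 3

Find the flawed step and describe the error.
Step 3: This gives: (y - 3) = y + 3

Step 3 makes a sign error when clearing denominators. Multiplying -3/(y(y - 3)) by y(y - 3) gives -3, not +3. The correct result is (y - 3) = y - 3, which is trivially true, not (y - 3) = y + 3. (Step 1 is a valid identity: 1/(y - 3) - 3/(y(y - 3)) = (y - 3)/(y(y - 3)) = 1/y.)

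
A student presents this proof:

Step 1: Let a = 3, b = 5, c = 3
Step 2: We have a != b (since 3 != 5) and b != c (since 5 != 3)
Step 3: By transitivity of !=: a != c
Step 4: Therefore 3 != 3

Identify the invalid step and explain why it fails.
Step 3: By transitivity of !=: a != c

Step 3 incorrectly applies transitivity to the '!=' relation. Transitivity states: if a R b and b R c, then a R c. However, '!=' is not transitive. Counterexample: 3 != 5 and 5 != 3, but 3 = 3 (both equal 3). Transitivity holds for relations like <, <=, =, but not for !=.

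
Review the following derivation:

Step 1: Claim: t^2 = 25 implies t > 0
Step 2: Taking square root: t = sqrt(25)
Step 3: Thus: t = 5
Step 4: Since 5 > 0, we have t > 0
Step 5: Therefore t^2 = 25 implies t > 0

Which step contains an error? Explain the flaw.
Step 2: Taking square root: t = sqrt(25)

Step 2 takes the square root and assumes the positive root only. The equation t^2 = 25 actually has two solutions: t = 5 and t = -5. The proof silently assumes t > 0 without justification, then uses this assumption to conclude t > 0, which is circular. The counterexample t = -5 shows the claim is false.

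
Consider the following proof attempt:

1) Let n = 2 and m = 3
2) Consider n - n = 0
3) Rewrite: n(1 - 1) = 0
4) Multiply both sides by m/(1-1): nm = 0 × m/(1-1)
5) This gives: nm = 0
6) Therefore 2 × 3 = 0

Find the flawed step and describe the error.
Step 4: Multiply both sides by m/(1-1): nm = 0 × m/(1-1)

Step 4 multiplies both sides by m/(1-1). However, 1-1 = 0, so this is multiplication by m/0, which is undefined. We cannot multiply by an undefined expression.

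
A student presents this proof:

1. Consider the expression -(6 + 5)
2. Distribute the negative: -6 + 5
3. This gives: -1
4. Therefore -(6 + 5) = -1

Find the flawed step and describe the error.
Step 2: Distribute the negative: -6 + 5

Step 2 incorrectly distributes the negative sign. The correct distribution is -(6 + 5) = -6 - 5 = -11. The negative must be applied to both terms, not just the first. The error treats -(6 + 5) as -6 + 5, which equals -1 instead of -11.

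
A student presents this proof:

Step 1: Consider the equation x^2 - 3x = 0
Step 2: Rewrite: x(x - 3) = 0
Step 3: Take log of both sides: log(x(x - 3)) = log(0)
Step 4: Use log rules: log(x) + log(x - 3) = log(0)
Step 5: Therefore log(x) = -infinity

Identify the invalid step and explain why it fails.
Step 3: Take log of both sides: log(x(x - 3)) = log(0)

Step 3 takes the logarithm of both sides, resulting in log(0) on the right side. The logarithm is only defined for positive numbers; log(0) is undefined (approaches negative infinity). This operation is invalid.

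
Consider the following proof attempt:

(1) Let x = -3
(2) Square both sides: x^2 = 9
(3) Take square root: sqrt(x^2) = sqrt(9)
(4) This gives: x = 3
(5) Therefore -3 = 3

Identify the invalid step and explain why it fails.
Step 4: This gives: x = 3

Step 4 incorrectly states that sqrt(x^2) = x. The correct identity is sqrt(x^2) = |x|. Since x = -3 < 0, we have sqrt(x^2) = |-3| = 3, not x = -3.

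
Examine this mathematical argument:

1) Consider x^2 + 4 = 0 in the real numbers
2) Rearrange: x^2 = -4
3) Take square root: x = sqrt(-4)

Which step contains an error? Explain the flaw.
Step 3: Take square root: x = sqrt(-4)

Step 3 takes the square root of -4, which is negative. In the real number system, the square root of a negative number is undefined. The equation x^2 + 4 = 0 has no real solutions. Square roots of negative numbers only exist in the complex numbers.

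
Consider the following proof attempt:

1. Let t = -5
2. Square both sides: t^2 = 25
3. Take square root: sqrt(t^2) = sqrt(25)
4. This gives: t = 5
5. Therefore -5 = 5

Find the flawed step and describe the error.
Step 4: This gives: t = 5

Step 4 incorrectly states that sqrt(t^2) = t. The correct identity is sqrt(t^2) = |t|. Since t = -5 < 0, we have sqrt(t^2) = |-5| = 5, not t = -5.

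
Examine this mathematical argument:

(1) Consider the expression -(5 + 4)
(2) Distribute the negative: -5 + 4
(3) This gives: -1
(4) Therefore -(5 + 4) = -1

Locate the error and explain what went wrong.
Step 2: Distribute the negative: -5 + 4

Step 2 incorrectly distributes the negative sign. The correct distribution is -(5 + 4) = -5 - 4 = -9. The negative must be applied to both terms, not just the first. The error treats -(5 + 4) as -5 + 4, which equals -1 instead of -9.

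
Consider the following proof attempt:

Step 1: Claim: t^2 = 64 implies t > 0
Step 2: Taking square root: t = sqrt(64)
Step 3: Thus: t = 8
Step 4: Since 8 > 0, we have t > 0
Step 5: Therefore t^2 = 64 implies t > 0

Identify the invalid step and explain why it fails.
Step 2: Taking square root: t = sqrt(64)

Step 2 takes the square root and assumes the positive root only. The equation t^2 = 64 actually has two solutions: t = 8 and t = -8. The proof silently assumes t > 0 without justification, then uses this assumption to conclude t > 0, which is circular. The counterexample t = -8 shows the claim is false.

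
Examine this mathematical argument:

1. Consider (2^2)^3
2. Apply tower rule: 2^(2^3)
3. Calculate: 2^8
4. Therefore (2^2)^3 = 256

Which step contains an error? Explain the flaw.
Step 2: Apply tower rule: 2^(2^3)

Step 2 incorrectly states that (a^b)^c = a^(b^c). The correct rule is (a^b)^c = a^(b×c). The actual value is (2^2)^3 = 2^6 = 64, not 2^8 = 256.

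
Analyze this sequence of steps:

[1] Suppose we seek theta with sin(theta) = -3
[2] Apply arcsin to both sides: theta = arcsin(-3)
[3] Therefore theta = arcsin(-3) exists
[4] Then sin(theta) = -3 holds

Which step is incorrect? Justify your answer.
Step 2: Apply arcsin to both sides: theta = arcsin(-3)

Step 2 applies arcsin to -3. However, arcsin(x) is only defined for x in [-1, 1] because sin(theta) can only produce values in that range. Since |-3| > 1, arcsin(-3) is undefined. There is no angle whose sine equals -3.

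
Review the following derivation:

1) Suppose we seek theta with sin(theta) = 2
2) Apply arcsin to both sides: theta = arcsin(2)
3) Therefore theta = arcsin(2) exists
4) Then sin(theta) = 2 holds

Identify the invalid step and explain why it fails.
Step 2: Apply arcsin to both sides: theta = arcsin(2)

Step 2 applies arcsin to 2. However, arcsin(x) is only defined for x in [-1, 1] because sin(theta) can only produce values in that range. Since |2| > 1, arcsin(2) is undefined. There is no angle whose sine equals 2.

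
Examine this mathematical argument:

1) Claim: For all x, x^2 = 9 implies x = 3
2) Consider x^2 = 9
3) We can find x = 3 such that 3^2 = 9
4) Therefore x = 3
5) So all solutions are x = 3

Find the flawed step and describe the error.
Step 4: Therefore x = 3

Step 4 incorrectly concludes that x = 3 is the only solution. The proof shows that x = 3 is A solution (existence), but does not show it is the ONLY solution (uniqueness). In fact, x = -3 is also a solution since (-3)^2 = 9. Finding one solution doesn't prove there are no others.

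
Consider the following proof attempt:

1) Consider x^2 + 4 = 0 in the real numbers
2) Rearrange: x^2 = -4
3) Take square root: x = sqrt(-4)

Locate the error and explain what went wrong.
Step 3: Take square root: x = sqrt(-4)

Step 3 takes the square root of -4, which is negative. In the real number system, the square root of a negative number is undefined. The equation x^2 + 4 = 0 has no real solutions. Square roots of negative numbers only exist in the complex numbers.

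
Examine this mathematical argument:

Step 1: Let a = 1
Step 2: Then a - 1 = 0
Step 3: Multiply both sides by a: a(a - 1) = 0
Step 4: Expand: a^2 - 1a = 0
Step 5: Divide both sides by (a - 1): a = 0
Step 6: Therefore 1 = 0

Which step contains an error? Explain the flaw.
Step 5: Divide both sides by (a - 1): a = 0

Step 5 divides both sides by (a - 1). However, since a = 1, we have (a - 1) = 0. Division by zero is undefined, making this step invalid.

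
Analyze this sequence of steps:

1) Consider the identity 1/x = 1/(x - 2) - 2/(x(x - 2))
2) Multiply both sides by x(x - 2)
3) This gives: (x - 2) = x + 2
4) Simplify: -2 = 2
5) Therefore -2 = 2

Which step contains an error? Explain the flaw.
Step 3: This gives: (x - 2) = x + 2

Step 3 makes a sign error when clearing denominators. Multiplying -2/(x(x - 2)) by x(x - 2) gives -2, not +2. The correct result is (x - 2) = x - 2, which is trivially true, not (x - 2) = x + 2. (Step 1 is a valid identity: 1/(x - 2) - 2/(x(x - 2)) = (x - 2)/(x(x - 2)) = 1/x.)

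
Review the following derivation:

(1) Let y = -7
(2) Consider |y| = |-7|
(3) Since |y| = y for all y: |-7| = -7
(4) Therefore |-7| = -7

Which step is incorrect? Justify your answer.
Step 3: Since |y| = y for all y: |-7| = -7

Step 3 incorrectly states that |y| = y for all y. The correct definition is |y| = y when y >= 0, and |y| = -y when y < 0. Since -7 < 0, we have |-7| = -(-7) = 7, not -7.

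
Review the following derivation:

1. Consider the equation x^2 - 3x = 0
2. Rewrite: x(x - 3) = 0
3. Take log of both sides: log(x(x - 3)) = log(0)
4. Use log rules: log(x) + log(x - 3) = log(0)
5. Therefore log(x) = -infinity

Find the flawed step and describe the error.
Step 3: Take log of both sides: log(x(x - 3)) = log(0)

Step 3 takes the logarithm of both sides, resulting in log(0) on the right side. The logarithm is only defined for positive numbers; log(0) is undefined (approaches negative infinity). This operation is invalid.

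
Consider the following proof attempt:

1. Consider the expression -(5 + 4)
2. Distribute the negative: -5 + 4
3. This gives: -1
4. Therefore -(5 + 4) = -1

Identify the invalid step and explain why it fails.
Step 2: Distribute the negative: -5 + 4

Step 2 incorrectly distributes the negative sign. The correct distribution is -(5 + 4) = -5 - 4 = -9. The negative must be applied to both terms, not just the first. The error treats -(5 + 4) as -5 + 4, which equals -1 instead of -9.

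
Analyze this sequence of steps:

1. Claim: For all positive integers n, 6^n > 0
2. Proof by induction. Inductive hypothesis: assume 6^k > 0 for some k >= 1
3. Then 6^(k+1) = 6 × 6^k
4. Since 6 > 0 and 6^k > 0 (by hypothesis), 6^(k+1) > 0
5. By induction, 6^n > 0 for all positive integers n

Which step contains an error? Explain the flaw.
Step 5: By induction, 6^n > 0 for all positive integers n

Step 5 concludes the proof by induction, but no base case was ever established. A valid induction proof requires: (1) a base case proving 6^1 > 0, and (2) an inductive step showing IF 6^k > 0 THEN 6^(k+1) > 0. Steps 2-4 correctly establish the inductive step, but without the base case the conclusion in step 5 does not follow.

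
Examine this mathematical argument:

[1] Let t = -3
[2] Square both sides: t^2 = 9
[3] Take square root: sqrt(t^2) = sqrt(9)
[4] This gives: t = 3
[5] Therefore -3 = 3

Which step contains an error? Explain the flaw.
Step 4: This gives: t = 3

Step 4 incorrectly states that sqrt(t^2) = t. The correct identity is sqrt(t^2) = |t|. Since t = -3 < 0, we have sqrt(t^2) = |-3| = 3, not t = -3.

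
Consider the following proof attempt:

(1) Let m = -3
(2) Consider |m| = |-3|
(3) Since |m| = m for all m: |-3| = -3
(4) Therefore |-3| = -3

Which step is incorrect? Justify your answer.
Step 3: Since |m| = m for all m: |-3| = -3

Step 3 incorrectly states that |m| = m for all m. The correct definition is |m| = m when m >= 0, and |m| = -m when m < 0. Since -3 < 0, we have |-3| = -(-3) = 3, not -3.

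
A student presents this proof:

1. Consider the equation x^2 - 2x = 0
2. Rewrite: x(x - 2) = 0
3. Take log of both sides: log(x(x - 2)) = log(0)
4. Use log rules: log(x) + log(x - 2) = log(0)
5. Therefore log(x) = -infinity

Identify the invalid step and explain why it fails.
Step 3: Take log of both sides: log(x(x - 2)) = log(0)

Step 3 takes the logarithm of both sides, resulting in log(0) on the right side. The logarithm is only defined for positive numbers; log(0) is undefined (approaches negative infinity). This operation is invalid.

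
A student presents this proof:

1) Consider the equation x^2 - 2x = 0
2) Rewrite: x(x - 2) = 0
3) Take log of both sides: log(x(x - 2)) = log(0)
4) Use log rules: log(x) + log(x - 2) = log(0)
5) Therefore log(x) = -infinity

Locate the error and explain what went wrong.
Step 3: Take log of both sides: log(x(x - 2)) = log(0)

Step 3 takes the logarithm of both sides, resulting in log(0) on the right side. The logarithm is only defined for positive numbers; log(0) is undefined (approaches negative infinity). This operation is invalid.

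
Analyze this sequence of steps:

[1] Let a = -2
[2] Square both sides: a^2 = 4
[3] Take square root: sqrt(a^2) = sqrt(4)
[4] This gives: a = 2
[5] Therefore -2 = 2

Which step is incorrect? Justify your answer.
Step 4: This gives: a = 2

Step 4 incorrectly states that sqrt(a^2) = a. The correct identity is sqrt(a^2) = |a|. Since a = -2 < 0, we have sqrt(a^2) = |-2| = 2, not a = -2.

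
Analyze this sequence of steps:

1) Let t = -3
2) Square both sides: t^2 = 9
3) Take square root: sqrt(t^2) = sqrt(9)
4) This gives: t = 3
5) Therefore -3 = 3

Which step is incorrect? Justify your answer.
Step 4: This gives: t = 3

Step 4 incorrectly states that sqrt(t^2) = t. The correct identity is sqrt(t^2) = |t|. Since t = -3 < 0, we have sqrt(t^2) = |-3| = 3, not t = -3.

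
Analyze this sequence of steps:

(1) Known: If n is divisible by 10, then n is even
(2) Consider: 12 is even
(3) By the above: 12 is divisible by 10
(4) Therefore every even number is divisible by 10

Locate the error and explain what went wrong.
Step 3: By the above: 12 is divisible by 10

Step 3 commits the fallacy of affirming the consequent. The known fact 'divisible by 10 → even' does NOT imply 'even → divisible by 10'. That would be the converse, which is false. For example, 12 is even but 12 ÷ 10 = 1.20, which is not an integer.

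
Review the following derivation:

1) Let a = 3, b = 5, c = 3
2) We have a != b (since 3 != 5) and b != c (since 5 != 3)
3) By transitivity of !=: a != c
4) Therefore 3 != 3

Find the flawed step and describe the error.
Step 3: By transitivity of !=: a != c

Step 3 incorrectly applies transitivity to the '!=' relation. Transitivity states: if a R b and b R c, then a R c. However, '!=' is not transitive. Counterexample: 3 != 5 and 5 != 3, but 3 = 3 (both equal 3). Transitivity holds for relations like <, <=, =, but not for !=.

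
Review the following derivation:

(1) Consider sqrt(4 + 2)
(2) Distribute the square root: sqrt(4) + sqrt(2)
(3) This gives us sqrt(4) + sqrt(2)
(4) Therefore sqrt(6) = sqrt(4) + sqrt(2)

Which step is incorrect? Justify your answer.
Step 2: Distribute the square root: sqrt(4) + sqrt(2)

Step 2 incorrectly 'distributes' the square root over addition. The square root function does not distribute: sqrt(a + b) ≠ sqrt(a) + sqrt(b). In fact, sqrt(4 + 2) = sqrt(6) ≈ 2.4495, while sqrt(4) + sqrt(2) ≈ 3.4142.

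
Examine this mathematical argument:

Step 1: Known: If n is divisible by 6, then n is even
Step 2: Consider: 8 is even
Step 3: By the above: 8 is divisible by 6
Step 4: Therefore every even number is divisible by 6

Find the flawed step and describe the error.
Step 3: By the above: 8 is divisible by 6

Step 3 commits the fallacy of affirming the consequent. The known fact 'divisible by 6 → even' does NOT imply 'even → divisible by 6'. That would be the converse, which is false. For example, 8 is even but 8 ÷ 6 = 1.33, which is not an integer.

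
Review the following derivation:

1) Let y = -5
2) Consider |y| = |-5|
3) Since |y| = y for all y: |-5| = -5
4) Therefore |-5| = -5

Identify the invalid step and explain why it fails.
Step 3: Since |y| = y for all y: |-5| = -5

Step 3 incorrectly states that |y| = y for all y. The correct definition is |y| = y when y >= 0, and |y| = -y when y < 0. Since -5 < 0, we have |-5| = -(-5) = 5, not -5.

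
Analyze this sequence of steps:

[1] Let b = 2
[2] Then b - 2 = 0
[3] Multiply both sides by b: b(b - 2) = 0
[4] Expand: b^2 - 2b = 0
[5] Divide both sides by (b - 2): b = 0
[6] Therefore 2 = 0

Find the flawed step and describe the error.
Step 5: Divide both sides by (b - 2): b = 0

Step 5 divides both sides by (b - 2). However, since b = 2, we have (b - 2) = 0. Division by zero is undefined, making this step invalid.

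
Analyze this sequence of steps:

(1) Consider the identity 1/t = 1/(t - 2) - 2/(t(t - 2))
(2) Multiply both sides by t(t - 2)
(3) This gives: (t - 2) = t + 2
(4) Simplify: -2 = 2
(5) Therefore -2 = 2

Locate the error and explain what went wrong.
Step 3: This gives: (t - 2) = t + 2

Step 3 makes a sign error when clearing denominators. Multiplying -2/(t(t - 2)) by t(t - 2) gives -2, not +2. The correct result is (t - 2) = t - 2, which is trivially true, not (t - 2) = t + 2. (Step 1 is a valid identity: 1/(t - 2) - 2/(t(t - 2)) = (t - 2)/(t(t - 2)) = 1/t.)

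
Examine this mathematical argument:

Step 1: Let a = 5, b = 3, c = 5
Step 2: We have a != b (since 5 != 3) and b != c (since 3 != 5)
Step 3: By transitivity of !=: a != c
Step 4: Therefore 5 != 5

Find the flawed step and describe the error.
Step 3: By transitivity of !=: a != c

Step 3 incorrectly applies transitivity to the '!=' relation. Transitivity states: if a R b and b R c, then a R c. However, '!=' is not transitive. Counterexample: 5 != 3 and 3 != 5, but 5 = 5 (both equal 5). Transitivity holds for relations like <, <=, =, but not for !=.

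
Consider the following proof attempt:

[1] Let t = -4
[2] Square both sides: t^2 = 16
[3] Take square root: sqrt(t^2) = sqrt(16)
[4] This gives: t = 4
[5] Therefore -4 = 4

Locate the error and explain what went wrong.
Step 4: This gives: t = 4

Step 4 incorrectly states that sqrt(t^2) = t. The correct identity is sqrt(t^2) = |t|. Since t = -4 < 0, we have sqrt(t^2) = |-4| = 4, not t = -4.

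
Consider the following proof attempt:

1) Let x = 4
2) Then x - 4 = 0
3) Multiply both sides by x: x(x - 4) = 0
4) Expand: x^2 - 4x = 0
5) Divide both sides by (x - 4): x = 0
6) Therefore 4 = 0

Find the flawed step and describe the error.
Step 5: Divide both sides by (x - 4): x = 0

Step 5 divides both sides by (x - 4). However, since x = 4, we have (x - 4) = 0. Division by zero is undefined, making this step invalid.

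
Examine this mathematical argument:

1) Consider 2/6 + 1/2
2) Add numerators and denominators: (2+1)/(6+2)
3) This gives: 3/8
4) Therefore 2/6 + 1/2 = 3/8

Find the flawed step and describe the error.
Step 2: Add numerators and denominators: (2+1)/(6+2)

Step 2 incorrectly adds fractions by separately adding numerators and denominators. This is wrong. The correct method requires a common denominator: 2/6 + 1/2 = (2×2 + 1×6)/(6×2) = 10/12 = 5/6. The method used gives 3/8, which is different.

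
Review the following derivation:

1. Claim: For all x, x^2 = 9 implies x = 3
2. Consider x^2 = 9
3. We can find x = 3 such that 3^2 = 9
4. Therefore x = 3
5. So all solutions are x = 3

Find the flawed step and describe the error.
Step 4: Therefore x = 3

Step 4 incorrectly concludes that x = 3 is the only solution. The proof shows that x = 3 is A solution (existence), but does not show it is the ONLY solution (uniqueness). In fact, x = -3 is also a solution since (-3)^2 = 9. Finding one solution doesn't prove there are no others.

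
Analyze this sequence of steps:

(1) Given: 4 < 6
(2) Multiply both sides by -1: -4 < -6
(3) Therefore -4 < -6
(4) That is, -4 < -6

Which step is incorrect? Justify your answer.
Step 2: Multiply both sides by -1: -4 < -6

Step 2 multiplies both sides by -1 but fails to reverse the inequality sign. When multiplying (or dividing) an inequality by a negative number, the direction must be reversed. Since 4 < 6, we should get -4 > -6, i.e., -4 > -6.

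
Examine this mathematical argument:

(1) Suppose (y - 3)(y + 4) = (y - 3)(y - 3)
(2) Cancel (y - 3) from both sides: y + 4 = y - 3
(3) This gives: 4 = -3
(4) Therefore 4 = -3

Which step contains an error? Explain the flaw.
Step 2: Cancel (y - 3) from both sides: y + 4 = y - 3

Step 2 cancels (y - 3) from both sides. This is only valid if (y - 3) ≠ 0, i.e., y ≠ 3. When y = 3, both sides equal zero regardless of the other factors. The correct approach requires considering y = 3 as a separate case.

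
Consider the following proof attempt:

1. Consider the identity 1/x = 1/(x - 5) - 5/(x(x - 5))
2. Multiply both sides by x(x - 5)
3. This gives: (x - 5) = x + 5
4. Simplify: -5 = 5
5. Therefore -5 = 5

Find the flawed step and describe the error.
Step 3: This gives: (x - 5) = x + 5

Step 3 makes a sign error when clearing denominators. Multiplying -5/(x(x - 5)) by x(x - 5) gives -5, not +5. The correct result is (x - 5) = x - 5, which is trivially true, not (x - 5) = x + 5. (Step 1 is a valid identity: 1/(x - 5) - 5/(x(x - 5)) = (x - 5)/(x(x - 5)) = 1/x.)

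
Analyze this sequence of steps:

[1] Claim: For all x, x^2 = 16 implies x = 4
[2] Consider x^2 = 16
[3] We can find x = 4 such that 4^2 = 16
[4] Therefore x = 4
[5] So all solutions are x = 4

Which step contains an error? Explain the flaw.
Step 4: Therefore x = 4

Step 4 incorrectly concludes that x = 4 is the only solution. The proof shows that x = 4 is A solution (existence), but does not show it is the ONLY solution (uniqueness). In fact, x = -4 is also a solution since (-4)^2 = 16. Finding one solution doesn't prove there are no others.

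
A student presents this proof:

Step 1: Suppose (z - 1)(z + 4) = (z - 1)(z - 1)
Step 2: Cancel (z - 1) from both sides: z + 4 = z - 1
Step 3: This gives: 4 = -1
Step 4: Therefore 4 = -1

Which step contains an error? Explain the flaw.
Step 2: Cancel (z - 1) from both sides: z + 4 = z - 1

Step 2 cancels (z - 1) from both sides. This is only valid if (z - 1) ≠ 0, i.e., z ≠ 1. When z = 1, both sides equal zero regardless of the other factors. The correct approach requires considering z = 1 as a separate case.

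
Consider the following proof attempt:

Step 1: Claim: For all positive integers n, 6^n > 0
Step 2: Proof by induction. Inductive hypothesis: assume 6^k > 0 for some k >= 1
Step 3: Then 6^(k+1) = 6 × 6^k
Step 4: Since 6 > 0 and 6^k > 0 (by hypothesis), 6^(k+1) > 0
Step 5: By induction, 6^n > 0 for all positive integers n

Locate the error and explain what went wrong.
Step 5: By induction, 6^n > 0 for all positive integers n

Step 5 concludes the proof by induction, but no base case was ever established. A valid induction proof requires: (1) a base case proving 6^1 > 0, and (2) an inductive step showing IF 6^k > 0 THEN 6^(k+1) > 0. Steps 2-4 correctly establish the inductive step, but without the base case the conclusion in step 5 does not follow.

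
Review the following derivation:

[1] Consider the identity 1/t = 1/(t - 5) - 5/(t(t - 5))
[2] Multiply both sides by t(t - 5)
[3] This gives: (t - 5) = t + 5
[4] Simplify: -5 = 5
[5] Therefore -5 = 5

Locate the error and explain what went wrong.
Step 3: This gives: (t - 5) = t + 5

Step 3 makes a sign error when clearing denominators. Multiplying -5/(t(t - 5)) by t(t - 5) gives -5, not +5. The correct result is (t - 5) = t - 5, which is trivially true, not (t - 5) = t + 5. (Step 1 is a valid identity: 1/(t - 5) - 5/(t(t - 5)) = (t - 5)/(t(t - 5)) = 1/t.)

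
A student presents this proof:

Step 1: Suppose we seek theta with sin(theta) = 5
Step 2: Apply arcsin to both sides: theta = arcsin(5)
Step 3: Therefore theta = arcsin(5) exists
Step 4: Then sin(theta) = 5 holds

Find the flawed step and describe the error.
Step 2: Apply arcsin to both sides: theta = arcsin(5)

Step 2 applies arcsin to 5. However, arcsin(x) is only defined for x in [-1, 1] because sin(theta) can only produce values in that range. Since |5| > 1, arcsin(5) is undefined. There is no angle whose sine equals 5.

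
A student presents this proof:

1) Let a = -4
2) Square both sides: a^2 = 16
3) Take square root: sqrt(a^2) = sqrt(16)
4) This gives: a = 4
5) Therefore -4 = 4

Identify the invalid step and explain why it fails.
Step 4: This gives: a = 4

Step 4 incorrectly states that sqrt(a^2) = a. The correct identity is sqrt(a^2) = |a|. Since a = -4 < 0, we have sqrt(a^2) = |-4| = 4, not a = -4.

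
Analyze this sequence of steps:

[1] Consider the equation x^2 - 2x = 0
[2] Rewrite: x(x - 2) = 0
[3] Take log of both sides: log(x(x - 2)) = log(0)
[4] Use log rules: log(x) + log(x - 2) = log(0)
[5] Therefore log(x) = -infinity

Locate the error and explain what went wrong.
Step 3: Take log of both sides: log(x(x - 2)) = log(0)

Step 3 takes the logarithm of both sides, resulting in log(0) on the right side. The logarithm is only defined for positive numbers; log(0) is undefined (approaches negative infinity). This operation is invalid.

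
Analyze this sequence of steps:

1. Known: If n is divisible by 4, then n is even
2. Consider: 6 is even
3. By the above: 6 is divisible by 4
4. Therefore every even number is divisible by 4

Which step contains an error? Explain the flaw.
Step 3: By the above: 6 is divisible by 4

Step 3 commits the fallacy of affirming the consequent. The known fact 'divisible by 4 → even' does NOT imply 'even → divisible by 4'. That would be the converse, which is false. For example, 6 is even but 6 ÷ 4 = 1.50, which is not an integer.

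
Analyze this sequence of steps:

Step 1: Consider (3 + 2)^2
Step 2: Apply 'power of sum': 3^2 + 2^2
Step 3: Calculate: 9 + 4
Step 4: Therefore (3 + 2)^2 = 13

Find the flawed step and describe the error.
Step 2: Apply 'power of sum': 3^2 + 2^2

Step 2 incorrectly applies a non-existent rule '(a+b)^n = a^n + b^n'. This is false in general. The correct expansion uses the binomial theorem. The actual value is (3 + 2)^2 = 5^2 = 25, not 13.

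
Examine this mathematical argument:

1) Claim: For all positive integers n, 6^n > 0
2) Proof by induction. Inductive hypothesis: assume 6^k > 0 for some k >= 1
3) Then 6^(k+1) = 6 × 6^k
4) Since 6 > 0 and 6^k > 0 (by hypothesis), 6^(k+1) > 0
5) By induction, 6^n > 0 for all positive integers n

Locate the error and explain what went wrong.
Step 5: By induction, 6^n > 0 for all positive integers n

Step 5 concludes the proof by induction, but no base case was ever established. A valid induction proof requires: (1) a base case proving 6^1 > 0, and (2) an inductive step showing IF 6^k > 0 THEN 6^(k+1) > 0. Steps 2-4 correctly establish the inductive step, but without the base case the conclusion in step 5 does not follow.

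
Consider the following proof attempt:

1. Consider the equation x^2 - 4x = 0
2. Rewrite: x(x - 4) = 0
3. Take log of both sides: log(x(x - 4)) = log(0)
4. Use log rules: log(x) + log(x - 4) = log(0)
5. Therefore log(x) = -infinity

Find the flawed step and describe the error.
Step 3: Take log of both sides: log(x(x - 4)) = log(0)

Step 3 takes the logarithm of both sides, resulting in log(0) on the right side. The logarithm is only defined for positive numbers; log(0) is undefined (approaches negative infinity). This operation is invalid.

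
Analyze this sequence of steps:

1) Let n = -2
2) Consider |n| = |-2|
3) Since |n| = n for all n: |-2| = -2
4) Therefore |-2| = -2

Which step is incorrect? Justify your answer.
Step 3: Since |n| = n for all n: |-2| = -2

Step 3 incorrectly states that |n| = n for all n. The correct definition is |n| = n when n >= 0, and |n| = -n when n < 0. Since -2 < 0, we have |-2| = -(-2) = 2, not -2.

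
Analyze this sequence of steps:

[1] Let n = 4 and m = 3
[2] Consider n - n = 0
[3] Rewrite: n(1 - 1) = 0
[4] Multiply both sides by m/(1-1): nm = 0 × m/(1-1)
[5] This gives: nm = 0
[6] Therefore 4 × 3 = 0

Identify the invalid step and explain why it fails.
Step 4: Multiply both sides by m/(1-1): nm = 0 × m/(1-1)

Step 4 multiplies both sides by m/(1-1). However, 1-1 = 0, so this is multiplication by m/0, which is undefined. We cannot multiply by an undefined expression.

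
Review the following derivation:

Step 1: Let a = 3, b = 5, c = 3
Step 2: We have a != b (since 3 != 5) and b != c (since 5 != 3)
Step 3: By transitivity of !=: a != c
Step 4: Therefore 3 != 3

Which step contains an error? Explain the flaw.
Step 3: By transitivity of !=: a != c

Step 3 incorrectly applies transitivity to the '!=' relation. Transitivity states: if a R b and b R c, then a R c. However, '!=' is not transitive. Counterexample: 3 != 5 and 5 != 3, but 3 = 3 (both equal 3). Transitivity holds for relations like <, <=, =, but not for !=.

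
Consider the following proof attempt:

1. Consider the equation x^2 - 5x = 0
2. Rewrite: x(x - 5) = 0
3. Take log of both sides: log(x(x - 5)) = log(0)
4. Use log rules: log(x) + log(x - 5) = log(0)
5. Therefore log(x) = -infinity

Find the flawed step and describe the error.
Step 3: Take log of both sides: log(x(x - 5)) = log(0)

Step 3 takes the logarithm of both sides, resulting in log(0) on the right side. The logarithm is only defined for positive numbers; log(0) is undefined (approaches negative infinity). This operation is invalid.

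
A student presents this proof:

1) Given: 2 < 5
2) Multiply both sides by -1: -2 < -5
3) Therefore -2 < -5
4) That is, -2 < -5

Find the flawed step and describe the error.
Step 2: Multiply both sides by -1: -2 < -5

Step 2 multiplies both sides by -1 but fails to reverse the inequality sign. When multiplying (or dividing) an inequality by a negative number, the direction must be reversed. Since 2 < 5, we should get -2 > -5, i.e., -2 > -5.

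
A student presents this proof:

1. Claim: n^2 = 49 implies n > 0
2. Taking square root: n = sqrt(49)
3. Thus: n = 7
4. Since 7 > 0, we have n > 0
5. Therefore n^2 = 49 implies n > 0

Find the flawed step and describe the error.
Step 2: Taking square root: n = sqrt(49)

Step 2 takes the square root and assumes the positive root only. The equation n^2 = 49 actually has two solutions: n = 7 and n = -7. The proof silently assumes n > 0 without justification, then uses this assumption to conclude n > 0, which is circular. The counterexample n = -7 shows the claim is false.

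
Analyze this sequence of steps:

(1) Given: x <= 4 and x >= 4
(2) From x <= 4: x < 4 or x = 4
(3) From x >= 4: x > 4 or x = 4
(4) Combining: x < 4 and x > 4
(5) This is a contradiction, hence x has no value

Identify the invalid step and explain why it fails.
Step 4: Combining: x < 4 and x > 4

Step 4 incorrectly combines the conditions. From x <= 4 and x >= 4, the intersection is x = 4. The error treats the 'or' cases as 'and' requirements. The correct conclusion is that x = 4 is the unique solution, not that no solution exists.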